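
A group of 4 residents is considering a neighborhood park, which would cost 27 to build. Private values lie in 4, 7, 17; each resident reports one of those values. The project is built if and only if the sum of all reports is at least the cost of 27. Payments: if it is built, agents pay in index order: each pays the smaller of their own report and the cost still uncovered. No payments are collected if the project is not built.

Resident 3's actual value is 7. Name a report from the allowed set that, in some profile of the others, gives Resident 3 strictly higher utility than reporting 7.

4

Suppose Resident 1 reports 4, Resident 2 reports 4 and Resident 4 reports 17.
Report 7: project built, pays 7, utility 7 - 7 = 0.
Report 4: project built, pays 4, utility 7 - 4 = 3.
So reporting 4 beats truth here (3 > 0).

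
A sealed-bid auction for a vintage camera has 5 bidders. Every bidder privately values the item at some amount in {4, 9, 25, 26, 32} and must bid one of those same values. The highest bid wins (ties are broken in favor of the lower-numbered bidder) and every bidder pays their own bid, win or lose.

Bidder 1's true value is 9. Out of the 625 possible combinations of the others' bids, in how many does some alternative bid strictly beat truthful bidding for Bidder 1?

Others bid (4, 4, 4, 4): truth gives 0; bid 4 gives 5 > 0. Violating.
Others bid (4, 4, 4, 25): truth gives -9; bid 4 gives -4 > -9. Violating.
Others bid (4, 4, 4, 26): truth gives -9; bid 4 gives -4 > -9. Violating.
Others bid (4, 4, 4, 32): truth gives -9; bid 4 gives -4 > -9. Violating.
Others bid (4, 4, 4, 9): truth gives 0; no alternative beats it.
Others bid (4, 4, 9, 4): truth gives 0; no alternative beats it.
(Checking all 625 profiles: 610 have a profitable deviation, 15 do not.)

610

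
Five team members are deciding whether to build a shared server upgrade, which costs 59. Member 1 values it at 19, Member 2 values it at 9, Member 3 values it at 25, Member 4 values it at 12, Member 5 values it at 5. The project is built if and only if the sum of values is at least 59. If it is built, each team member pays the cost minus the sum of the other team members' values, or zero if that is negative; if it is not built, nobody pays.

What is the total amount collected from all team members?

23

Total value 70 ≥ cost 59, so it is built.
Member 1: others sum to 51; max(0, 59 - 51) = 8.
Member 2: others sum to 61; max(0, 59 - 61) = 0.
Member 3: others sum to 45; max(0, 59 - 45) = 14.
Member 4: others sum to 58; max(0, 59 - 58) = 1.
Member 5: others sum to 65; max(0, 59 - 65) = 0.
Total collected = 8 + 0 + 14 + 1 + 0 = 23.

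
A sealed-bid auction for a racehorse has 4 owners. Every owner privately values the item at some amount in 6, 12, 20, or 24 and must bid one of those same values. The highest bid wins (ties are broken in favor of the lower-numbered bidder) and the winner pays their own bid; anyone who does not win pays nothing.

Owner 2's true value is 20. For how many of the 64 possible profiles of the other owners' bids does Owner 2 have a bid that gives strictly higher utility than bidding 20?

Others bid (6, 6, 6): truth gives 0; bid 12 gives 8 > 0. Violating.
Others bid (6, 6, 12): truth gives 0; bid 12 gives 8 > 0. Violating.
Others bid (6, 12, 6): truth gives 0; bid 12 gives 8 > 0. Violating.
Others bid (6, 12, 12): truth gives 0; bid 12 gives 8 > 0. Violating.
Others bid (6, 6, 20): truth gives 0; no alternative beats it.
Others bid (6, 6, 24): truth gives 0; no alternative beats it.
(Checking all 64 profiles: 4 have a profitable deviation, 60 do not.)

4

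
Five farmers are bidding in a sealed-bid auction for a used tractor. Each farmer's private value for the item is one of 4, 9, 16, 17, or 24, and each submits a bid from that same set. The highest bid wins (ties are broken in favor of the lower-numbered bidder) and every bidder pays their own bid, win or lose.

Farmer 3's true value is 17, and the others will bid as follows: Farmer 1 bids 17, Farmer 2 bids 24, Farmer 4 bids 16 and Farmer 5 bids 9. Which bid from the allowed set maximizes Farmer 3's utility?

Bid 4: loses but pays 4, utility -4.
Bid 9: loses but pays 9, utility -9.
Bid 16: loses but pays 16, utility -16.
Bid 17: loses but pays 17, utility -17.
Bid 24: loses but pays 24, utility -24.
The best choice is 4 with utility -4.

4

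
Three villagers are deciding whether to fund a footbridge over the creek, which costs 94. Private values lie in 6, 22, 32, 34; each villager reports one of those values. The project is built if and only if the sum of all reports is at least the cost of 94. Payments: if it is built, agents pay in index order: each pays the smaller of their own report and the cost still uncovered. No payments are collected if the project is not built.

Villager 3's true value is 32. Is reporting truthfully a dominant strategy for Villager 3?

Check each profile of the others' reports and compare truth against every alternative report.
Others report (34, 34): truth gives 6, best alternative gives 6.
Others report (32, 34): truth gives 4, best alternative gives 4.
Others report (34, 32): truth gives 4, best alternative gives 4.
Others report (32, 32): truth gives 2, best alternative gives 2.
Others report (6, 6): truth gives 0, best alternative gives 0.
Others report (6, 22): truth gives 0, best alternative gives 0.
(Remaining 10 profiles checked similarly; truth is weakly best in each.)
In every case the truthful report is at least as good as any alternative, so it is a dominant strategy.

Yes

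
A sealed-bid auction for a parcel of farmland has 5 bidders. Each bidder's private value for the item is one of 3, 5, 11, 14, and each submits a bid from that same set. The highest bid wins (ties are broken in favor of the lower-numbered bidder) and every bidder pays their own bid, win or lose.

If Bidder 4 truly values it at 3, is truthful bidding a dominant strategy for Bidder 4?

Consider the case where Bidder 1 bids 3, Bidder 2 bids 3, Bidder 3 bids 3 and Bidder 5 bids 3.
Truthful bid 3: loses but pays 3, utility -3.
Bid 5 instead: wins, pays 5, utility 3 - 5 = -2.
Since -2 > -3, bidding 5 is strictly better here, so truthful bidding is not dominant.

No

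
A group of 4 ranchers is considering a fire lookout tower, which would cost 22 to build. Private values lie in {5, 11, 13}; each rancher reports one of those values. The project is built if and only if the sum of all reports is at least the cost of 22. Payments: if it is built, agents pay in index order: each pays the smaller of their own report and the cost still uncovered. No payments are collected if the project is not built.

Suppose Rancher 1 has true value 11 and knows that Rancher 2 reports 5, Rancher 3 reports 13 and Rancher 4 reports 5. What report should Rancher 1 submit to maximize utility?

Report 5: project built, pays 5, utility 11 - 5 = 6.
Report 11: project built, pays 11, utility 11 - 11 = 0.
Report 13: project built, pays 13, utility 11 - 13 = -2.
The best choice is 5 with utility 6.

5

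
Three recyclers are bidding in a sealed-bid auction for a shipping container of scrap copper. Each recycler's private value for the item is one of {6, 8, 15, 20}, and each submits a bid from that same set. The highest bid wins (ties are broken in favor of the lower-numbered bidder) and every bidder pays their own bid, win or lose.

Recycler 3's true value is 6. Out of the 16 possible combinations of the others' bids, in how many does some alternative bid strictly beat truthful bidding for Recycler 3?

1

Others bid (6, 6): truth gives -6; bid 8 gives -2 > -6. Violating.
Others bid (6, 8): truth gives -6; no alternative beats it.
Others bid (6, 15): truth gives -6; no alternative beats it.
(Checking all 16 profiles: 1 has a profitable deviation, 15 do not.)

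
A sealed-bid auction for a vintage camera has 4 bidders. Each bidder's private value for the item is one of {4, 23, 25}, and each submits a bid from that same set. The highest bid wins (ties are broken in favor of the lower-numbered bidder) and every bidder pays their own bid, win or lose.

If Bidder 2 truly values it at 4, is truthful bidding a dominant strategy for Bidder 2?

Check each profile of the others' bids and compare truth against every alternative bid.
Others bid (25, 4, 4): truth gives -4, best alternative gives -23.
Others bid (25, 4, 23): truth gives -4, best alternative gives -23.
Others bid (25, 4, 25): truth gives -4, best alternative gives -23.
Others bid (25, 23, 4): truth gives -4, best alternative gives -23.
Others bid (25, 23, 23): truth gives -4, best alternative gives -23.
Others bid (25, 23, 25): truth gives -4, best alternative gives -23.
(Remaining 21 profiles checked similarly; truth is weakly best in each.)
In every case the truthful bid is at least as good as any alternative, so it is a dominant strategy.

Yes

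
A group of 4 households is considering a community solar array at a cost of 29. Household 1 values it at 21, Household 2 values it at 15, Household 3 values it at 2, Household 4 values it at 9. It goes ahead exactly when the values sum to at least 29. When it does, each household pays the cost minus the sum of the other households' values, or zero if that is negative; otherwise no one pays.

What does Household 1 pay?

Total value 47 ≥ cost 29, so the project is built.
The other households' values sum to 26.
Cost minus that sum is 29 - 26 = 3.

3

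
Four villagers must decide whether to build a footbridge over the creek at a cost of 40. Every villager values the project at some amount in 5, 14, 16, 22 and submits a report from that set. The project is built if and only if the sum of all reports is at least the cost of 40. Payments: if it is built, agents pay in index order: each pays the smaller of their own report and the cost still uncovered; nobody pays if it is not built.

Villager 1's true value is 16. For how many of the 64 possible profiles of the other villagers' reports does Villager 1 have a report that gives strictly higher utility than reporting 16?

Others report (5, 5, 16): truth gives 0; report 14 gives 2 > 0. Violating.
Others report (5, 5, 22): truth gives 0; report 14 gives 2 > 0. Violating.
Others report (5, 14, 14): truth gives 0; report 14 gives 2 > 0. Violating.
Others report (5, 14, 16): truth gives 0; report 5 gives 11 > 0. Violating.
Others report (5, 5, 5): truth gives 0; no alternative beats it.
Others report (5, 5, 14): truth gives 0; no alternative beats it.
(Checking all 64 profiles: 60 have a profitable deviation, 4 do not.)

60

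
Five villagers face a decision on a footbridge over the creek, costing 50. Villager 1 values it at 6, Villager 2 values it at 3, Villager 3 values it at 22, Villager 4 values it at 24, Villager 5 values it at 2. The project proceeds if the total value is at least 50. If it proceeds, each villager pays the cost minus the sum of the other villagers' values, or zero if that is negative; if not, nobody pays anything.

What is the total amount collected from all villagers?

Total value 57 ≥ cost 50, so it is built.
Villager 1: others sum to 51; max(0, 50 - 51) = 0.
Villager 2: others sum to 54; max(0, 50 - 54) = 0.
Villager 3: others sum to 35; max(0, 50 - 35) = 15.
Villager 4: others sum to 33; max(0, 50 - 33) = 17.
Villager 5: others sum to 55; max(0, 50 - 55) = 0.
Total collected = 0 + 0 + 15 + 17 + 0 = 32.

32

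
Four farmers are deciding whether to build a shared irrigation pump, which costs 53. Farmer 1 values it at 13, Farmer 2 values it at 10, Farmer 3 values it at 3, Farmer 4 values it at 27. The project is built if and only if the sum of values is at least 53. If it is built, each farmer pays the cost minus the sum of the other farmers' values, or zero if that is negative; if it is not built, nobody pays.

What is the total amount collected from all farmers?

53

Total value 53 ≥ cost 53, so it is built.
Farmer 1: others sum to 40; max(0, 53 - 40) = 13.
Farmer 2: others sum to 43; max(0, 53 - 43) = 10.
Farmer 3: others sum to 50; max(0, 53 - 50) = 3.
Farmer 4: others sum to 26; max(0, 53 - 26) = 27.
Total collected = 13 + 10 + 3 + 27 = 53.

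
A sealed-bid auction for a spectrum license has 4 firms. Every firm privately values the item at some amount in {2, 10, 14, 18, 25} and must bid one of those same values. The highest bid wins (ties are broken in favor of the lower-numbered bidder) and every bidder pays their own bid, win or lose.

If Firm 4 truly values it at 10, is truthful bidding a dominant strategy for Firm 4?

Consider the case where Firm 1 bids 2, Firm 2 bids 2 and Firm 3 bids 10.
Truthful bid 10: loses but pays 10, utility -10.
Bid 2 instead: loses but pays 2, utility -2.
Since -2 > -10, bidding 2 is strictly better here, so truthful bidding is not dominant.

No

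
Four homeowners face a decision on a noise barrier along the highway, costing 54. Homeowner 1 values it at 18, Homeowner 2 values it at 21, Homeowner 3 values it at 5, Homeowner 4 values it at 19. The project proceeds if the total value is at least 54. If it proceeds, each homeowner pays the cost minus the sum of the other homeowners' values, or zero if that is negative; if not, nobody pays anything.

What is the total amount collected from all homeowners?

Total value 63 ≥ cost 54, so it is built.
Homeowner 1: others sum to 45; max(0, 54 - 45) = 9.
Homeowner 2: others sum to 42; max(0, 54 - 42) = 12.
Homeowner 3: others sum to 58; max(0, 54 - 58) = 0.
Homeowner 4: others sum to 44; max(0, 54 - 44) = 10.
Total collected = 9 + 12 + 0 + 10 = 31.

31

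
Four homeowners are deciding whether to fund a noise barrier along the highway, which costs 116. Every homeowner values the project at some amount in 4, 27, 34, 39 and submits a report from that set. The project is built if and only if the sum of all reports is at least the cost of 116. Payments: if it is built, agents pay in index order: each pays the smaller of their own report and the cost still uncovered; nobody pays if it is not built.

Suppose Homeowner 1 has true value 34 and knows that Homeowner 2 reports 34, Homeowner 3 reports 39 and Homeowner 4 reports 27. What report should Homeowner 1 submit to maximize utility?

Report 4: project not built, utility 0.
Report 27: project built, pays 27, utility 34 - 27 = 7.
Report 34: project built, pays 34, utility 34 - 34 = 0.
Report 39: project built, pays 39, utility 34 - 39 = -5.
The best choice is 27 with utility 7.

27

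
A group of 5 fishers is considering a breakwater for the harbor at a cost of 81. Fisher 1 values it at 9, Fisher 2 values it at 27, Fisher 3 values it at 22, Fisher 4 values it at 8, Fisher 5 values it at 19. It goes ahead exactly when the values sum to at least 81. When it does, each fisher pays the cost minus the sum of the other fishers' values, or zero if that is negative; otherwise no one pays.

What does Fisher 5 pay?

Total value 85 ≥ cost 81, so the project is built.
The other fishers' values sum to 66.
Cost minus that sum is 81 - 66 = 15.

15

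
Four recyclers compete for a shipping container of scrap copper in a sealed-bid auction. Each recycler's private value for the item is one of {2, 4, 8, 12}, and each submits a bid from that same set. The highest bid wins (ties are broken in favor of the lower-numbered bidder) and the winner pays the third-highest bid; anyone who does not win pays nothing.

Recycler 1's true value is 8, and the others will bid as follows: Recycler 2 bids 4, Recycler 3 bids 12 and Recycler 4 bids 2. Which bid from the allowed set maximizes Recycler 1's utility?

12

Bid 2: loses, pays 0, utility 0.
Bid 4: loses, pays 0, utility 0.
Bid 8: loses, pays 0, utility 0.
Bid 12: wins, pays 4, utility 8 - 4 = 4.
The best choice is 12 with utility 4.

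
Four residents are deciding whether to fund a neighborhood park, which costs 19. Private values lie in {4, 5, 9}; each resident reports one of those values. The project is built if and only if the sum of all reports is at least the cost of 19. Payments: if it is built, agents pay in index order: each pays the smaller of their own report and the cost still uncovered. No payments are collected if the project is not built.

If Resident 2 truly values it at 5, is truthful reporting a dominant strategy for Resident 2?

No

Consider the case where Resident 1 reports 4, Resident 3 reports 4 and Resident 4 reports 9.
Truthful report 5: project built, pays 5, utility 5 - 5 = 0.
Report 4 instead: project built, pays 4, utility 5 - 4 = 1.
Since 1 > 0, reporting 4 is strictly better here, so truthful reporting is not dominant.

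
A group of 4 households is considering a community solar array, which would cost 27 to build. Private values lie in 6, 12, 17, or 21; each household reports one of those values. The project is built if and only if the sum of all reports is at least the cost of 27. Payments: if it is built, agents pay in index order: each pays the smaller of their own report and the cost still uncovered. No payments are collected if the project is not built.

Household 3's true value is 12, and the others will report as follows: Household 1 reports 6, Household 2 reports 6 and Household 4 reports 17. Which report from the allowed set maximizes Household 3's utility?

Report 6: project built, pays 6, utility 12 - 6 = 6.
Report 12: project built, pays 12, utility 12 - 12 = 0.
Report 17: project built, pays 15, utility 12 - 15 = -3.
Report 21: project built, pays 15, utility 12 - 15 = -3.
The best choice is 6 with utility 6.

6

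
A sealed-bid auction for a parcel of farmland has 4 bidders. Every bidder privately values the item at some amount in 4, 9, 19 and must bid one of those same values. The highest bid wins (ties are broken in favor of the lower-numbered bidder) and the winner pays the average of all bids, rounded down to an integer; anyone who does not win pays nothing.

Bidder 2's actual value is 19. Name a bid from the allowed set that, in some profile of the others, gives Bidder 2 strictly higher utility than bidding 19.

9

Suppose Bidder 1 bids 4, Bidder 3 bids 4 and Bidder 4 bids 4.
Bid 19: wins, pays 7, utility 19 - 7 = 12.
Bid 9: wins, pays 5, utility 19 - 5 = 14.
So bidding 9 beats truth here (14 > 12).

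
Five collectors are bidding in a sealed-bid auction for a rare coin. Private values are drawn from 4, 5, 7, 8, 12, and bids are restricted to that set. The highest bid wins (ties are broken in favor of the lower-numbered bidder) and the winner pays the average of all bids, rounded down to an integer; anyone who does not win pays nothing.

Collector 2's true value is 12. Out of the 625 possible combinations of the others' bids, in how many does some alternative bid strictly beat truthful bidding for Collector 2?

164

Others bid (4, 4, 4, 4): truth gives 7; bid 5 gives 8 > 7. Violating.
Others bid (4, 4, 4, 5): truth gives 7; bid 5 gives 8 > 7. Violating.
Others bid (4, 4, 4, 7): truth gives 6; bid 7 gives 7 > 6. Violating.
Others bid (4, 4, 4, 8): truth gives 6; bid 8 gives 7 > 6. Violating.
Others bid (4, 4, 4, 12): truth gives 5; no alternative beats it.
Others bid (4, 4, 5, 12): truth gives 5; no alternative beats it.
(Checking all 625 profiles: 164 have a profitable deviation, 461 do not.)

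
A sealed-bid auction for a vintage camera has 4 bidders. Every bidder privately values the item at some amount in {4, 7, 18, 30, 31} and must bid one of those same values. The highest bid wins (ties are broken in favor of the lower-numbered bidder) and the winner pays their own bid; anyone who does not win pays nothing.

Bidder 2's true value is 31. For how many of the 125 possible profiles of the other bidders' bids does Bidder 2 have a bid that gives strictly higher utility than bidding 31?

Others bid (4, 4, 4): truth gives 0; bid 7 gives 24 > 0. Violating.
Others bid (4, 4, 7): truth gives 0; bid 7 gives 24 > 0. Violating.
Others bid (4, 4, 18): truth gives 0; bid 18 gives 13 > 0. Violating.
Others bid (4, 4, 30): truth gives 0; bid 30 gives 1 > 0. Violating.
Others bid (4, 4, 31): truth gives 0; no alternative beats it.
Others bid (4, 7, 31): truth gives 0; no alternative beats it.
(Checking all 125 profiles: 48 have a profitable deviation, 77 do not.)

48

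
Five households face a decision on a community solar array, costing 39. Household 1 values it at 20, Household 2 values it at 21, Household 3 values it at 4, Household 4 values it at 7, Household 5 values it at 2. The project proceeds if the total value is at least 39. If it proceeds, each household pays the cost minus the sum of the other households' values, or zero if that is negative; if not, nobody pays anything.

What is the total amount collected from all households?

11

Total value 54 ≥ cost 39, so it is built.
Household 1: others sum to 34; max(0, 39 - 34) = 5.
Household 2: others sum to 33; max(0, 39 - 33) = 6.
Household 3: others sum to 50; max(0, 39 - 50) = 0.
Household 4: others sum to 47; max(0, 39 - 47) = 0.
Household 5: others sum to 52; max(0, 39 - 52) = 0.
Total collected = 5 + 6 + 0 + 0 + 0 = 11.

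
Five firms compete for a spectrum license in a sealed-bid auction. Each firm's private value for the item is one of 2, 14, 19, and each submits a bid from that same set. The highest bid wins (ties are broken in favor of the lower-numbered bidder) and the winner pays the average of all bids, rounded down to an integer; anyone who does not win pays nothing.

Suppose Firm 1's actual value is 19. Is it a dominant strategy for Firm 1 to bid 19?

Consider the case where Firm 2 bids 2, Firm 3 bids 2, Firm 4 bids 2 and Firm 5 bids 2.
Truthful bid 19: wins, pays 5, utility 19 - 5 = 14.
Bid 2 instead: wins, pays 2, utility 19 - 2 = 17.
Since 17 > 14, bidding 2 is strictly better here, so truthful bidding is not dominant.

No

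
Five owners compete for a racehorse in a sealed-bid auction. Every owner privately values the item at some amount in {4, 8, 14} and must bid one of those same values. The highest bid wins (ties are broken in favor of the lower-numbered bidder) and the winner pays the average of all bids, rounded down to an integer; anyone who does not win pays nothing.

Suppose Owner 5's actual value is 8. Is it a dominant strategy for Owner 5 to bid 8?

Consider the case where Owner 1 bids 4, Owner 2 bids 4, Owner 3 bids 4 and Owner 4 bids 8.
Truthful bid 8: loses, pays 0, utility 0.
Bid 14 instead: wins, pays 6, utility 8 - 6 = 2.
Since 2 > 0, bidding 14 is strictly better here, so truthful bidding is not dominant.

No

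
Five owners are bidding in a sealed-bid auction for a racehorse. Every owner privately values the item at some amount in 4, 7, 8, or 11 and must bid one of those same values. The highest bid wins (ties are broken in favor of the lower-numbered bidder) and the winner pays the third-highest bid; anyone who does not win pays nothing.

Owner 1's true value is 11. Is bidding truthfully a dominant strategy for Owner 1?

Check each profile of the others' bids and compare truth against every alternative bid.
Others bid (4, 4, 4, 11): truth gives 7, best alternative gives 0.
Others bid (4, 4, 11, 4): truth gives 7, best alternative gives 0.
Others bid (4, 11, 4, 4): truth gives 7, best alternative gives 0.
Others bid (11, 4, 4, 4): truth gives 7, best alternative gives 0.
Others bid (4, 4, 7, 11): truth gives 4, best alternative gives 0.
Others bid (4, 4, 11, 7): truth gives 4, best alternative gives 0.
(Remaining 250 profiles checked similarly; truth is weakly best in each.)
In every case the truthful bid is at least as good as any alternative, so it is a dominant strategy.

Yes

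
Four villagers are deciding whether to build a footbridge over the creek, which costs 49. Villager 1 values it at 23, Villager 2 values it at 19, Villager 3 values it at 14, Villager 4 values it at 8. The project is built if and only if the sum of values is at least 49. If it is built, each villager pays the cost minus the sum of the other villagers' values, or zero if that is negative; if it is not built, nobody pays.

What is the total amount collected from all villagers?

Total value 64 ≥ cost 49, so it is built.
Villager 1: others sum to 41; max(0, 49 - 41) = 8.
Villager 2: others sum to 45; max(0, 49 - 45) = 4.
Villager 3: others sum to 50; max(0, 49 - 50) = 0.
Villager 4: others sum to 56; max(0, 49 - 56) = 0.
Total collected = 8 + 4 + 0 + 0 = 12.

12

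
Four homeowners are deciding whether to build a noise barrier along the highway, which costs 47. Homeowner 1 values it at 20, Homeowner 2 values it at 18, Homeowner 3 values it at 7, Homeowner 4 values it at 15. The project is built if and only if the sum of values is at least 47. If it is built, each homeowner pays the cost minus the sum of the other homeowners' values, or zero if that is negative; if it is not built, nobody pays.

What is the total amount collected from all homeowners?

14

Total value 60 ≥ cost 47, so it is built.
Homeowner 1: others sum to 40; max(0, 47 - 40) = 7.
Homeowner 2: others sum to 42; max(0, 47 - 42) = 5.
Homeowner 3: others sum to 53; max(0, 47 - 53) = 0.
Homeowner 4: others sum to 45; max(0, 47 - 45) = 2.
Total collected = 7 + 5 + 0 + 2 = 14.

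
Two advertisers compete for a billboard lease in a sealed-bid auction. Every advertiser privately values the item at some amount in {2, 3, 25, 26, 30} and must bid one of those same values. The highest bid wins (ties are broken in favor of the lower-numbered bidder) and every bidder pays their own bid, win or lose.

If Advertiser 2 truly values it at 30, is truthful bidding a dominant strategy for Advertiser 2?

No

Consider the case where Advertiser 1 bids 2.
Truthful bid 30: wins, pays 30, utility 30 - 30 = 0.
Bid 3 instead: wins, pays 3, utility 30 - 3 = 27.
Since 27 > 0, bidding 3 is strictly better here, so truthful bidding is not dominant.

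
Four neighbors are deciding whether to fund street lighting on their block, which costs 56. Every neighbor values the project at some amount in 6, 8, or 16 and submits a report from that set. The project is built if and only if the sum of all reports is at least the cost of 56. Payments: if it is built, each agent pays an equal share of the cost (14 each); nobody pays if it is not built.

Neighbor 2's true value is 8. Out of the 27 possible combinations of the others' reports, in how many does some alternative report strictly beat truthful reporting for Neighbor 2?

Others report (16, 16, 16): truth gives -6; report 6 gives 0 > -6. Violating.
Others report (6, 6, 6): truth gives 0; no alternative beats it.
Others report (6, 6, 8): truth gives 0; no alternative beats it.
(Checking all 27 profiles: 1 has a profitable deviation, 26 do not.)

1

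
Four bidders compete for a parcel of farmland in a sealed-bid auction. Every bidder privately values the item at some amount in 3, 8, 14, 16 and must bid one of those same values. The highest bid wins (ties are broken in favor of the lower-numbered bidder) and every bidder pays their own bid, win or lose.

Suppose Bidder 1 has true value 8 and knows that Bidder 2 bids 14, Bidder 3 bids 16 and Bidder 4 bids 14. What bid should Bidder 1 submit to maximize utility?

3

Bid 3: loses but pays 3, utility -3.
Bid 8: loses but pays 8, utility -8.
Bid 14: loses but pays 14, utility -14.
Bid 16: wins, pays 16, utility 8 - 16 = -8.
The best choice is 3 with utility -3.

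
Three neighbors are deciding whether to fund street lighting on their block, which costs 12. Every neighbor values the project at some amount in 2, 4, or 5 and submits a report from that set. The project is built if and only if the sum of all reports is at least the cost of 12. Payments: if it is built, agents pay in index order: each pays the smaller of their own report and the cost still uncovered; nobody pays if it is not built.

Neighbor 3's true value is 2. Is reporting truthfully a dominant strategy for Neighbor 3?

Yes

Check each profile of the others' reports and compare truth against every alternative report.
Others report (4, 4): truth gives 0, best alternative gives -2.
Others report (4, 5): truth gives 0, best alternative gives -1.
Others report (5, 4): truth gives 0, best alternative gives -1.
Others report (2, 2): truth gives 0, best alternative gives 0.
Others report (2, 4): truth gives 0, best alternative gives 0.
Others report (2, 5): truth gives 0, best alternative gives 0.
(Remaining 3 profiles checked similarly; truth is weakly best in each.)
In every case the truthful report is at least as good as any alternative, so it is a dominant strategy.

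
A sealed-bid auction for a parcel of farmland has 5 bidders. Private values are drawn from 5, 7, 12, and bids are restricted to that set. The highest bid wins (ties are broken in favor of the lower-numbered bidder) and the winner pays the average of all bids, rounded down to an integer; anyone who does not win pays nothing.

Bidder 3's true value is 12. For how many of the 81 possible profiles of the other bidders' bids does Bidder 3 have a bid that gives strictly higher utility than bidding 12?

Others bid (5, 5, 5, 5): truth gives 6; bid 7 gives 7 > 6. Violating.
Others bid (5, 5, 5, 7): truth gives 6; bid 7 gives 7 > 6. Violating.
Others bid (5, 5, 7, 5): truth gives 6; bid 7 gives 7 > 6. Violating.
Others bid (5, 5, 7, 7): truth gives 5; bid 7 gives 6 > 5. Violating.
Others bid (5, 5, 5, 12): truth gives 5; no alternative beats it.
Others bid (5, 5, 7, 12): truth gives 4; no alternative beats it.
(Checking all 81 profiles: 4 have a profitable deviation, 77 do not.)

4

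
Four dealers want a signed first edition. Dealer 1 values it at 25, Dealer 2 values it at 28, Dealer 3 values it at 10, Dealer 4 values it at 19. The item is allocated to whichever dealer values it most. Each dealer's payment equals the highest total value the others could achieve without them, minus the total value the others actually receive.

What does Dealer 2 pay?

25

Dealer 2 has the highest value and receives the item.
Without Dealer 2, the item would go to the next-highest value, 25, so the others could achieve 25.
With Dealer 2 present and winning, the others receive nothing, so their total is 0.
Payment = 25 - 0 = 25.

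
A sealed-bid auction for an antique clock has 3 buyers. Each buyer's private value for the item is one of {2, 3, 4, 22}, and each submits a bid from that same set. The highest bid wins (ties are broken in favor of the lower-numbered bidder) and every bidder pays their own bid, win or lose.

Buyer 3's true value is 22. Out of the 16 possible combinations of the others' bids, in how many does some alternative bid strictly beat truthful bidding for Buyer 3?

11

Others bid (2, 2): truth gives 0; bid 3 gives 19 > 0. Violating.
Others bid (2, 3): truth gives 0; bid 4 gives 18 > 0. Violating.
Others bid (2, 22): truth gives -22; bid 2 gives -2 > -22. Violating.
Others bid (3, 2): truth gives 0; bid 4 gives 18 > 0. Violating.
Others bid (2, 4): truth gives 0; no alternative beats it.
Others bid (3, 4): truth gives 0; no alternative beats it.
(Checking all 16 profiles: 11 have a profitable deviation, 5 do not.)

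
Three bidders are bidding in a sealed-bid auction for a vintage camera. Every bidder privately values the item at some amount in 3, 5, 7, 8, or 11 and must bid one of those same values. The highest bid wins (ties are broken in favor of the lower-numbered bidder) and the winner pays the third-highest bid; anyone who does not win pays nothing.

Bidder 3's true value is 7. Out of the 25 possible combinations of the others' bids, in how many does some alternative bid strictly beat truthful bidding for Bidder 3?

8

Others bid (3, 7): truth gives 0; bid 8 gives 4 > 0. Violating.
Others bid (3, 8): truth gives 0; bid 11 gives 4 > 0. Violating.
Others bid (5, 7): truth gives 0; bid 8 gives 2 > 0. Violating.
Others bid (5, 8): truth gives 0; bid 11 gives 2 > 0. Violating.
Others bid (3, 3): truth gives 4; no alternative beats it.
Others bid (3, 5): truth gives 4; no alternative beats it.
(Checking all 25 profiles: 8 have a profitable deviation, 17 do not.)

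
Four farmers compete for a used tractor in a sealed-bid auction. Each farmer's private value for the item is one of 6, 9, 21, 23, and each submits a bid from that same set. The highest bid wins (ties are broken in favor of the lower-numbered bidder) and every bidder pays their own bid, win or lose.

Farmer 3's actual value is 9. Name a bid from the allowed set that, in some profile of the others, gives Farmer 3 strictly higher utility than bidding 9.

Suppose Farmer 1 bids 6, Farmer 2 bids 6 and Farmer 4 bids 21.
Bid 9: loses but pays 9, utility -9.
Bid 6: loses but pays 6, utility -6.
So bidding 6 beats truth here (-6 > -9).

6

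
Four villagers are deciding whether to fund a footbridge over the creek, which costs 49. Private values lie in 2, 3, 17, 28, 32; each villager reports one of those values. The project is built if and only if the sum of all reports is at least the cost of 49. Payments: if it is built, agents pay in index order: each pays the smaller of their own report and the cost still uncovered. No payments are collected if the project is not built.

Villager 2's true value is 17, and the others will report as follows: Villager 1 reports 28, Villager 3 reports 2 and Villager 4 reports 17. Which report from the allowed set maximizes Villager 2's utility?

2

Report 2: project built, pays 2, utility 17 - 2 = 15.
Report 3: project built, pays 3, utility 17 - 3 = 14.
Report 17: project built, pays 17, utility 17 - 17 = 0.
Report 28: project built, pays 21, utility 17 - 21 = -4.
Report 32: project built, pays 21, utility 17 - 21 = -4.
The best choice is 2 with utility 15.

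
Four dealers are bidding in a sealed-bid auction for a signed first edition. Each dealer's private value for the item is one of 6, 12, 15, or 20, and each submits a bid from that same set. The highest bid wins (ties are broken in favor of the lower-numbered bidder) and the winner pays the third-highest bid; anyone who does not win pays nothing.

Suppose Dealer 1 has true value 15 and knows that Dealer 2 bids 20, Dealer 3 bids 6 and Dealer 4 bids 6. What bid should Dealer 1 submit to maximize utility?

Bid 6: loses, pays 0, utility 0.
Bid 12: loses, pays 0, utility 0.
Bid 15: loses, pays 0, utility 0.
Bid 20: wins, pays 6, utility 15 - 6 = 9.
The best choice is 20 with utility 9.

20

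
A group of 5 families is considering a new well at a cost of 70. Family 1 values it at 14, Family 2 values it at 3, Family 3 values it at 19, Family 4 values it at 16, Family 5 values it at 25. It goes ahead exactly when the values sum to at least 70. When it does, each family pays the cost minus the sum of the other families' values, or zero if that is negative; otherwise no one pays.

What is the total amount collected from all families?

Total value 77 ≥ cost 70, so it is built.
Family 1: others sum to 63; max(0, 70 - 63) = 7.
Family 2: others sum to 74; max(0, 70 - 74) = 0.
Family 3: others sum to 58; max(0, 70 - 58) = 12.
Family 4: others sum to 61; max(0, 70 - 61) = 9.
Family 5: others sum to 52; max(0, 70 - 52) = 18.
Total collected = 7 + 0 + 12 + 9 + 18 = 46.

46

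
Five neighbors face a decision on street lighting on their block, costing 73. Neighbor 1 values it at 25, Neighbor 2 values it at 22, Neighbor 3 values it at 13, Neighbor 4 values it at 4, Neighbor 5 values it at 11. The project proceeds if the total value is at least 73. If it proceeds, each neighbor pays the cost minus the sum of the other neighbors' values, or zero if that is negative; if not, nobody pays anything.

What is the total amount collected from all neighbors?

65

Total value 75 ≥ cost 73, so it is built.
Neighbor 1: others sum to 50; max(0, 73 - 50) = 23.
Neighbor 2: others sum to 53; max(0, 73 - 53) = 20.
Neighbor 3: others sum to 62; max(0, 73 - 62) = 11.
Neighbor 4: others sum to 71; max(0, 73 - 71) = 2.
Neighbor 5: others sum to 64; max(0, 73 - 64) = 9.
Total collected = 23 + 20 + 11 + 2 + 9 = 65.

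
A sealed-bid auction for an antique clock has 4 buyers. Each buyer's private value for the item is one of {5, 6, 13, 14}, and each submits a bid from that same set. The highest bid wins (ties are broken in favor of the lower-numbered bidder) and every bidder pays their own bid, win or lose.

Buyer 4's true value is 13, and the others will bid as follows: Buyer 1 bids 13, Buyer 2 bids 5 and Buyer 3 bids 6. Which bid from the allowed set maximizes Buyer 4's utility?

Bid 5: loses but pays 5, utility -5.
Bid 6: loses but pays 6, utility -6.
Bid 13: loses but pays 13, utility -13.
Bid 14: wins, pays 14, utility 13 - 14 = -1.
The best choice is 14 with utility -1.

14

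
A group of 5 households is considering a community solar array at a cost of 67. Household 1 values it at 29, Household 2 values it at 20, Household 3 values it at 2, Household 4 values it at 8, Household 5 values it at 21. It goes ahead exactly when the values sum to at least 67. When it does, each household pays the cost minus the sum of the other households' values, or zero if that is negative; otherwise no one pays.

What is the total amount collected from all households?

31

Total value 80 ≥ cost 67, so it is built.
Household 1: others sum to 51; max(0, 67 - 51) = 16.
Household 2: others sum to 60; max(0, 67 - 60) = 7.
Household 3: others sum to 78; max(0, 67 - 78) = 0.
Household 4: others sum to 72; max(0, 67 - 72) = 0.
Household 5: others sum to 59; max(0, 67 - 59) = 8.
Total collected = 16 + 7 + 0 + 0 + 8 = 31.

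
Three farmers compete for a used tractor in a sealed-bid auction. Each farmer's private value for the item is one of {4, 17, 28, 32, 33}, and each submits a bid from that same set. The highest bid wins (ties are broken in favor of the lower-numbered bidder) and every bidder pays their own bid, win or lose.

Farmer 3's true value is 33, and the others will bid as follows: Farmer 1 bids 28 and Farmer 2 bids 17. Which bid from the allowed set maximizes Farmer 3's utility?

Bid 4: loses but pays 4, utility -4.
Bid 17: loses but pays 17, utility -17.
Bid 28: loses but pays 28, utility -28.
Bid 32: wins, pays 32, utility 33 - 32 = 1.
Bid 33: wins, pays 33, utility 33 - 33 = 0.
The best choice is 32 with utility 1.

32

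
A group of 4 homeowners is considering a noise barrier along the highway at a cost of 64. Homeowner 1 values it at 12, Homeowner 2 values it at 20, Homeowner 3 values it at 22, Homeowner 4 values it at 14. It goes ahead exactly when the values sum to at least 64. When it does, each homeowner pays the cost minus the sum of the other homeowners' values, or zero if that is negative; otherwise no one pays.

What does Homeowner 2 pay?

Total value 68 ≥ cost 64, so the project is built.
The other homeowners' values sum to 48.
Cost minus that sum is 64 - 48 = 16.

16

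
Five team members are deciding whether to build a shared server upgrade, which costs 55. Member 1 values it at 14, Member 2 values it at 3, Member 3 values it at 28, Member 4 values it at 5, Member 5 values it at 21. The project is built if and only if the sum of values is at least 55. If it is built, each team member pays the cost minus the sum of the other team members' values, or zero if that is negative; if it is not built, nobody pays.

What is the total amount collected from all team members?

17

Total value 71 ≥ cost 55, so it is built.
Member 1: others sum to 57; max(0, 55 - 57) = 0.
Member 2: others sum to 68; max(0, 55 - 68) = 0.
Member 3: others sum to 43; max(0, 55 - 43) = 12.
Member 4: others sum to 66; max(0, 55 - 66) = 0.
Member 5: others sum to 50; max(0, 55 - 50) = 5.
Total collected = 0 + 0 + 12 + 0 + 5 = 17.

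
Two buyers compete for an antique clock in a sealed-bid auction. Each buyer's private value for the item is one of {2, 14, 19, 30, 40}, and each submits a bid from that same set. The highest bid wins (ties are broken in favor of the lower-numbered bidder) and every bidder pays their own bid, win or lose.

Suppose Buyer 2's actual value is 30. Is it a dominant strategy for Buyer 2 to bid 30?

No

Consider the case where Buyer 1 bids 2.
Truthful bid 30: wins, pays 30, utility 30 - 30 = 0.
Bid 14 instead: wins, pays 14, utility 30 - 14 = 16.
Since 16 > 0, bidding 14 is strictly better here, so truthful bidding is not dominant.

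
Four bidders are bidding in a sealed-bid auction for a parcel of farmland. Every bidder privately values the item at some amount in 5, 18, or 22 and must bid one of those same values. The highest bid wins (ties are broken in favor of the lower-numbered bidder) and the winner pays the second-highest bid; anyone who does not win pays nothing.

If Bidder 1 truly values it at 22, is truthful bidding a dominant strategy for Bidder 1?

Check each profile of the others' bids and compare truth against every alternative bid.
Others bid (5, 5, 5): truth gives 17, best alternative gives 17.
Others bid (5, 5, 18): truth gives 4, best alternative gives 4.
Others bid (5, 18, 5): truth gives 4, best alternative gives 4.
Others bid (5, 18, 18): truth gives 4, best alternative gives 4.
Others bid (18, 5, 5): truth gives 4, best alternative gives 4.
Others bid (18, 5, 18): truth gives 4, best alternative gives 4.
(Remaining 21 profiles checked similarly; truth is weakly best in each.)
In every case the truthful bid is at least as good as any alternative, so it is a dominant strategy.

Yes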